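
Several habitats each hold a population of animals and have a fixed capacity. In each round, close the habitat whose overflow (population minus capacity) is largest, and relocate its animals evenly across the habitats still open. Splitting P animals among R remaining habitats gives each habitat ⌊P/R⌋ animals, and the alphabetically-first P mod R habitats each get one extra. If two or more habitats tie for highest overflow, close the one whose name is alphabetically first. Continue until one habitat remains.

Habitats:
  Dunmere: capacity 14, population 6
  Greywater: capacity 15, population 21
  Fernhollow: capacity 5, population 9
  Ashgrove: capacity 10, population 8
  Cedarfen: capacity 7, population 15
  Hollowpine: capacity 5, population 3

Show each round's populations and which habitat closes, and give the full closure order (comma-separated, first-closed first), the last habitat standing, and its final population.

Round 1: Ashgrove=8 Cedarfen=15 Dunmere=6 Fernhollow=9 Greywater=21 Hollowpine=3 → close Cedarfen (overflow 8)
  15÷5 = 3 each, +1 to first 0
Round 2: Ashgrove=11 Dunmere=9 Fernhollow=12 Greywater=24 Hollowpine=6 → close Greywater (overflow 9)
  24÷4 = 6 each, +1 to first 0
Round 3: Ashgrove=17 Dunmere=15 Fernhollow=18 Hollowpine=12 → close Fernhollow (overflow 13)
  18÷3 = 6 each, +1 to first 0
Round 4: Ashgrove=23 Dunmere=21 Hollowpine=18 → close Ashgrove (overflow 13)
  23÷2 = 11 each, +1 to first 1
Round 5: Dunmere=33 Hollowpine=29 → close Hollowpine (overflow 24)
  29÷1 = 29 each, +1 to first 0

Closure order: Cedarfen, Greywater, Fernhollow, Ashgrove, Hollowpine
Last habitat: Dunmere with 62 animals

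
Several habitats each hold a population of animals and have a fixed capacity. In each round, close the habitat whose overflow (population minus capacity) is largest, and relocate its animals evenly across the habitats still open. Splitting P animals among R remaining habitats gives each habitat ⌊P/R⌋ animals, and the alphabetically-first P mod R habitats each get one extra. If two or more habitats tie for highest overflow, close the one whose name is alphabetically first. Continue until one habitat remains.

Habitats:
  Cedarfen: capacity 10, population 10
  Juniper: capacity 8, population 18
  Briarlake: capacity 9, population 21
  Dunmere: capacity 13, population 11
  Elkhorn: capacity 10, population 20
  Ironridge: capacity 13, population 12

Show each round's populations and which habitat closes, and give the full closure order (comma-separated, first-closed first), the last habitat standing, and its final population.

Round 1: Briarlake=21 Cedarfen=10 Dunmere=11 Elkhorn=20 Ironridge=12 Juniper=18 → close Briarlake (overflow 12)
  21÷5 = 4 each, +1 to first 1
Round 2: Cedarfen=15 Dunmere=15 Elkhorn=24 Ironridge=16 Juniper=22 → close Elkhorn (overflow 14)
  24÷4 = 6 each, +1 to first 0
Round 3: Cedarfen=21 Dunmere=21 Ironridge=22 Juniper=28 → close Juniper (overflow 20)
  28÷3 = 9 each, +1 to first 1
Round 4: Cedarfen=31 Dunmere=30 Ironridge=31 → close Cedarfen (overflow 21)
  31÷2 = 15 each, +1 to first 1
Round 5: Dunmere=46 Ironridge=46 → close Dunmere (overflow 33)
  46÷1 = 46 each, +1 to first 0

Closure order: Briarlake, Elkhorn, Juniper, Cedarfen, Dunmere
Last habitat: Ironridge with 92 animals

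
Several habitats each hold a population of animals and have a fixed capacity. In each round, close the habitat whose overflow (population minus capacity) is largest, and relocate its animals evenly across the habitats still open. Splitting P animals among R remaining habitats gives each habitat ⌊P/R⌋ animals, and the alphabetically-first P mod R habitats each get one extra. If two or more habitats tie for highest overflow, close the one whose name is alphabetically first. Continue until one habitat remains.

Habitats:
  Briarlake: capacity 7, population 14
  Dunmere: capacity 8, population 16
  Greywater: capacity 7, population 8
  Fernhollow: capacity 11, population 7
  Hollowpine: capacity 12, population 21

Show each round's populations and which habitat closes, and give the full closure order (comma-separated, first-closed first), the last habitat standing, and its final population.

Round 1: Briarlake=14 Dunmere=16 Fernhollow=7 Greywater=8 Hollowpine=21 → close Hollowpine (overflow 9)
  21÷4 = 5 each, +1 to first 1
Round 2: Briarlake=20 Dunmere=21 Fernhollow=12 Greywater=13 → close Briarlake (overflow 13)
  20÷3 = 6 each, +1 to first 2
Round 3: Dunmere=28 Fernhollow=19 Greywater=19 → close Dunmere (overflow 20)
  28÷2 = 14 each, +1 to first 0
Round 4: Fernhollow=33 Greywater=33 → close Greywater (overflow 26)
  33÷1 = 33 each, +1 to first 0

Closure order: Hollowpine, Briarlake, Dunmere, Greywater
Last habitat: Fernhollow with 66 animals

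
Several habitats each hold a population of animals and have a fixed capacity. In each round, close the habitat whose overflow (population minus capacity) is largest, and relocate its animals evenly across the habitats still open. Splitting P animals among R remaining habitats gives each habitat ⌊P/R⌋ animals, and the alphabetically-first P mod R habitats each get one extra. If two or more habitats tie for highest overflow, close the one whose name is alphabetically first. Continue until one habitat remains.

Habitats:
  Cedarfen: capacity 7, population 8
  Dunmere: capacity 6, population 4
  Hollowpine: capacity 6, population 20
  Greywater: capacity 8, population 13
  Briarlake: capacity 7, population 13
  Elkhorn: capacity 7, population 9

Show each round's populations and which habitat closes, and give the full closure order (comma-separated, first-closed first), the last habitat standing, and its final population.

Closure order: Hollowpine, Briarlake, Greywater, Cedarfen, Elkhorn
Last habitat: Dunmere with 67 animals

Round 1: Briarlake=13 Cedarfen=8 Dunmere=4 Elkhorn=9 Greywater=13 Hollowpine=20 → close Hollowpine (overflow 14)
  20÷5 = 4 each, +1 to first 0
Round 2: Briarlake=17 Cedarfen=12 Dunmere=8 Elkhorn=13 Greywater=17 → close Briarlake (overflow 10)
  17÷4 = 4 each, +1 to first 1
Round 3: Cedarfen=17 Dunmere=12 Elkhorn=17 Greywater=21 → close Greywater (overflow 13)
  21÷3 = 7 each, +1 to first 0
Round 4: Cedarfen=24 Dunmere=19 Elkhorn=24 → close Cedarfen (overflow 17)
  24÷2 = 12 each, +1 to first 0
Round 5: Dunmere=31 Elkhorn=36 → close Elkhorn (overflow 29)
  36÷1 = 36 each, +1 to first 0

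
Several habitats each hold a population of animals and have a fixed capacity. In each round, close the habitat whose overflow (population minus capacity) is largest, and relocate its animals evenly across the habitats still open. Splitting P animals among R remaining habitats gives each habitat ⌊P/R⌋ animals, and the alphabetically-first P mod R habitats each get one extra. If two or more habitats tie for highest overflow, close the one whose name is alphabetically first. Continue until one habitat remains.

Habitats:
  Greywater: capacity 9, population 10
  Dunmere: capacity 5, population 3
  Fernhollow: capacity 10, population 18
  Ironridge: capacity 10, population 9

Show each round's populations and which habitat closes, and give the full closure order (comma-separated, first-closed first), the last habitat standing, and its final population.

Closure order: Fernhollow, Greywater, Ironridge
Last habitat: Dunmere with 40 animals

Round 1: Dunmere=3 Fernhollow=18 Greywater=10 Ironridge=9 → close Fernhollow (overflow 8)
  18÷3 = 6 each, +1 to first 0
Round 2: Dunmere=9 Greywater=16 Ironridge=15 → close Greywater (overflow 7)
  16÷2 = 8 each, +1 to first 0
Round 3: Dunmere=17 Ironridge=23 → close Ironridge (overflow 13)
  23÷1 = 23 each, +1 to first 0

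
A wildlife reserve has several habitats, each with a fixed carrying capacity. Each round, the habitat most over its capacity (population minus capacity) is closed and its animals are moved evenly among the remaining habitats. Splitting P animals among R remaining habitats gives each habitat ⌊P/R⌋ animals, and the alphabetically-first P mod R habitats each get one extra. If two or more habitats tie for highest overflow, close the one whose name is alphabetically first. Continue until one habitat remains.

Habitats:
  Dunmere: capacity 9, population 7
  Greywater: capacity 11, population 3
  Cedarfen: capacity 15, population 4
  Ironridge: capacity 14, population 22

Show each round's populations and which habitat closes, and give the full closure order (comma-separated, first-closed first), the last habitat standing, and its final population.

Closure order: Ironridge, Dunmere, Greywater
Last habitat: Cedarfen with 36 animals

Round 1: Cedarfen=4 Dunmere=7 Greywater=3 Ironridge=22 → close Ironridge (overflow 8)
  22÷3 = 7 each, +1 to first 1
Round 2: Cedarfen=12 Dunmere=14 Greywater=10 → close Dunmere (overflow 5)
  14÷2 = 7 each, +1 to first 0
Round 3: Cedarfen=19 Greywater=17 → close Greywater (overflow 6)
  17÷1 = 17 each, +1 to first 0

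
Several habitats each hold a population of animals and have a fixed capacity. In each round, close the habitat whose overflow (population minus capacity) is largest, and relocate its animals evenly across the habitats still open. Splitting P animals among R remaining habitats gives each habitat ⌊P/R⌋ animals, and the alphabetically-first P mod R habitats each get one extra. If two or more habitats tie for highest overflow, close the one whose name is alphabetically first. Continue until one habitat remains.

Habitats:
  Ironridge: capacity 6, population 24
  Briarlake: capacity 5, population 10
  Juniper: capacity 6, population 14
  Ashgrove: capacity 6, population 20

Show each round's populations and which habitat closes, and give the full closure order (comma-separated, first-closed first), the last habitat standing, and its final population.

Closure order: Ironridge, Ashgrove, Juniper
Last habitat: Briarlake with 68 animals

Round 1: Ashgrove=20 Briarlake=10 Ironridge=24 Juniper=14 → close Ironridge (overflow 18)
  24÷3 = 8 each, +1 to first 0
Round 2: Ashgrove=28 Briarlake=18 Juniper=22 → close Ashgrove (overflow 22)
  28÷2 = 14 each, +1 to first 0
Round 3: Briarlake=32 Juniper=36 → close Juniper (overflow 30)
  36÷1 = 36 each, +1 to first 0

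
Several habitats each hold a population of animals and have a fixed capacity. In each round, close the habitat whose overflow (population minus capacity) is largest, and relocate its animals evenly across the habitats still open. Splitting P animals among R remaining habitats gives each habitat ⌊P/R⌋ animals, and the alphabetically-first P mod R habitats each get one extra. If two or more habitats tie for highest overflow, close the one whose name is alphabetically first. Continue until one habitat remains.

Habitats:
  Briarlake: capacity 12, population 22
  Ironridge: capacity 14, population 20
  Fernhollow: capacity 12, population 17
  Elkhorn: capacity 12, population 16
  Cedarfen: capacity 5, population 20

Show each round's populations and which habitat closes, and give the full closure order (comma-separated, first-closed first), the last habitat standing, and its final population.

Round 1: Briarlake=22 Cedarfen=20 Elkhorn=16 Fernhollow=17 Ironridge=20 → close Cedarfen (overflow 15)
  20÷4 = 5 each, +1 to first 0
Round 2: Briarlake=27 Elkhorn=21 Fernhollow=22 Ironridge=25 → close Briarlake (overflow 15)
  27÷3 = 9 each, +1 to first 0
Round 3: Elkhorn=30 Fernhollow=31 Ironridge=34 → close Ironridge (overflow 20)
  34÷2 = 17 each, +1 to first 0
Round 4: Elkhorn=47 Fernhollow=48 → close Fernhollow (overflow 36)
  48÷1 = 48 each, +1 to first 0

Closure order: Cedarfen, Briarlake, Ironridge, Fernhollow
Last habitat: Elkhorn with 95 animals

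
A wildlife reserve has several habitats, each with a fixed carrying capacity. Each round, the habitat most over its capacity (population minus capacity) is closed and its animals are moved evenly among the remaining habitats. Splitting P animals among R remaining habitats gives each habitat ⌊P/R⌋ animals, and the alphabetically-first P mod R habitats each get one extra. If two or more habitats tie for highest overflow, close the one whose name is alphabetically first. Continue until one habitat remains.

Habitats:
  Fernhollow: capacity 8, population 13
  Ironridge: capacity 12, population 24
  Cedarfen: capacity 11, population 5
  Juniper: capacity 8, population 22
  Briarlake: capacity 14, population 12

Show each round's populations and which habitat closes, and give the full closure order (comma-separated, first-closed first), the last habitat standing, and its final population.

Closure order: Juniper, Ironridge, Fernhollow, Briarlake
Last habitat: Cedarfen with 76 animals

Round 1: Briarlake=12 Cedarfen=5 Fernhollow=13 Ironridge=24 Juniper=22 → close Juniper (overflow 14)
  22÷4 = 5 each, +1 to first 2
Round 2: Briarlake=18 Cedarfen=11 Fernhollow=18 Ironridge=29 → close Ironridge (overflow 17)
  29÷3 = 9 each, +1 to first 2
Round 3: Briarlake=28 Cedarfen=21 Fernhollow=27 → close Fernhollow (overflow 19)
  27÷2 = 13 each, +1 to first 1
Round 4: Briarlake=42 Cedarfen=34 → close Briarlake (overflow 28)
  42÷1 = 42 each, +1 to first 0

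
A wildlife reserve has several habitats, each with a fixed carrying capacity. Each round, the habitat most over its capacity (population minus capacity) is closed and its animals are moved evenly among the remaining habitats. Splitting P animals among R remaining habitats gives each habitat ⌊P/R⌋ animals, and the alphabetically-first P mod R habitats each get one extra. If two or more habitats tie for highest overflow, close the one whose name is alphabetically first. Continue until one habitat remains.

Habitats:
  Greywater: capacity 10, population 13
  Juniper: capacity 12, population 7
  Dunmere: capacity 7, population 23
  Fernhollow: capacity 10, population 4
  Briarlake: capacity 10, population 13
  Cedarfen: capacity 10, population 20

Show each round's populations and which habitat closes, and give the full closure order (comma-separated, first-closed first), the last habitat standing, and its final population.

Closure order: Dunmere, Cedarfen, Briarlake, Greywater, Fernhollow
Last habitat: Juniper with 80 animals

Round 1: Briarlake=13 Cedarfen=20 Dunmere=23 Fernhollow=4 Greywater=13 Juniper=7 → close Dunmere (overflow 16)
  23÷5 = 4 each, +1 to first 3
Round 2: Briarlake=18 Cedarfen=25 Fernhollow=9 Greywater=17 Juniper=11 → close Cedarfen (overflow 15)
  25÷4 = 6 each, +1 to first 1
Round 3: Briarlake=25 Fernhollow=15 Greywater=23 Juniper=17 → close Briarlake (overflow 15)
  25÷3 = 8 each, +1 to first 1
Round 4: Fernhollow=24 Greywater=31 Juniper=25 → close Greywater (overflow 21)
  31÷2 = 15 each, +1 to first 1
Round 5: Fernhollow=40 Juniper=40 → close Fernhollow (overflow 30)
  40÷1 = 40 each, +1 to first 0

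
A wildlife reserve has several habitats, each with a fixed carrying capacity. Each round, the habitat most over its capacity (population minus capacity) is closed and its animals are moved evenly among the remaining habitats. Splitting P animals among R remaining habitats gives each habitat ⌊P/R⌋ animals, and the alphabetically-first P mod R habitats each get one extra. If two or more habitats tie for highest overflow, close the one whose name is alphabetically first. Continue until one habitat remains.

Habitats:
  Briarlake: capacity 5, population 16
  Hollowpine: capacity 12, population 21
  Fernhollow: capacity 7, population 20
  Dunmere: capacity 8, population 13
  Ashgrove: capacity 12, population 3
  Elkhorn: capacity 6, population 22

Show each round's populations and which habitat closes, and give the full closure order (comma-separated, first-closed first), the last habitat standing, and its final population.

Round 1: Ashgrove=3 Briarlake=16 Dunmere=13 Elkhorn=22 Fernhollow=20 Hollowpine=21 → close Elkhorn (overflow 16)
  22÷5 = 4 each, +1 to first 2
Round 2: Ashgrove=8 Briarlake=21 Dunmere=17 Fernhollow=24 Hollowpine=25 → close Fernhollow (overflow 17)
  24÷4 = 6 each, +1 to first 0
Round 3: Ashgrove=14 Briarlake=27 Dunmere=23 Hollowpine=31 → close Briarlake (overflow 22)
  27÷3 = 9 each, +1 to first 0
Round 4: Ashgrove=23 Dunmere=32 Hollowpine=40 → close Hollowpine (overflow 28)
  40÷2 = 20 each, +1 to first 0
Round 5: Ashgrove=43 Dunmere=52 → close Dunmere (overflow 44)
  52÷1 = 52 each, +1 to first 0

Closure order: Elkhorn, Fernhollow, Briarlake, Hollowpine, Dunmere
Last habitat: Ashgrove with 95 animals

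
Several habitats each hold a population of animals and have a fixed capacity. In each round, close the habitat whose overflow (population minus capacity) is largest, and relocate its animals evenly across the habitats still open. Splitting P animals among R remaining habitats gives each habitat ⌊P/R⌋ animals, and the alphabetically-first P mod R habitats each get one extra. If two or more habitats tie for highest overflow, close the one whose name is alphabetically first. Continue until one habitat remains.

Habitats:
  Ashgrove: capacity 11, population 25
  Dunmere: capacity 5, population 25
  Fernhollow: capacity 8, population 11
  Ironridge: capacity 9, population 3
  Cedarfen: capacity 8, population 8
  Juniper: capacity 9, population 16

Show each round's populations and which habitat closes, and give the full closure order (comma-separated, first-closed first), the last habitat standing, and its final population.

Round 1: Ashgrove=25 Cedarfen=8 Dunmere=25 Fernhollow=11 Ironridge=3 Juniper=16 → close Dunmere (overflow 20)
  25÷5 = 5 each, +1 to first 0
Round 2: Ashgrove=30 Cedarfen=13 Fernhollow=16 Ironridge=8 Juniper=21 → close Ashgrove (overflow 19)
  30÷4 = 7 each, +1 to first 2
Round 3: Cedarfen=21 Fernhollow=24 Ironridge=15 Juniper=28 → close Juniper (overflow 19)
  28÷3 = 9 each, +1 to first 1
Round 4: Cedarfen=31 Fernhollow=33 Ironridge=24 → close Fernhollow (overflow 25)
  33÷2 = 16 each, +1 to first 1
Round 5: Cedarfen=48 Ironridge=40 → close Cedarfen (overflow 40)
  48÷1 = 48 each, +1 to first 0

Closure order: Dunmere, Ashgrove, Juniper, Fernhollow, Cedarfen
Last habitat: Ironridge with 88 animals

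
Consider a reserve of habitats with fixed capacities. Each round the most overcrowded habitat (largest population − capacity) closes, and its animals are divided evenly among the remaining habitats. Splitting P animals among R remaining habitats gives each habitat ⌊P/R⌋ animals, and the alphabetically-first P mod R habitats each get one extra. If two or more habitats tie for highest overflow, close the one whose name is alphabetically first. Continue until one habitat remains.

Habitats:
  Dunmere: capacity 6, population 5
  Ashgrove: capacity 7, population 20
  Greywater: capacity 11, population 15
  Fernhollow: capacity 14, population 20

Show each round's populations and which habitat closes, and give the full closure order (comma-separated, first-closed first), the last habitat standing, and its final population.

Round 1: Ashgrove=20 Dunmere=5 Fernhollow=20 Greywater=15 → close Ashgrove (overflow 13)
  20÷3 = 6 each, +1 to first 2
Round 2: Dunmere=12 Fernhollow=27 Greywater=21 → close Fernhollow (overflow 13)
  27÷2 = 13 each, +1 to first 1
Round 3: Dunmere=26 Greywater=34 → close Greywater (overflow 23)
  34÷1 = 34 each, +1 to first 0

Closure order: Ashgrove, Fernhollow, Greywater
Last habitat: Dunmere with 60 animals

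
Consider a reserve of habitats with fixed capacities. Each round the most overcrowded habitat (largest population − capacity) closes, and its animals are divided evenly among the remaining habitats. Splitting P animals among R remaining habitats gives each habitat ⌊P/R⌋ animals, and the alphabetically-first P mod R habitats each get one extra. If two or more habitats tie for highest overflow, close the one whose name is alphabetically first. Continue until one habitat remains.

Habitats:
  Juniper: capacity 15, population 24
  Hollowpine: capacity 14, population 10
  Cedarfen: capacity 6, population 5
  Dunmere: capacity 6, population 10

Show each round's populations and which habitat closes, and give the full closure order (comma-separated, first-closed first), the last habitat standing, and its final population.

Closure order: Juniper, Dunmere, Cedarfen
Last habitat: Hollowpine with 49 animals

Round 1: Cedarfen=5 Dunmere=10 Hollowpine=10 Juniper=24 → close Juniper (overflow 9)
  24÷3 = 8 each, +1 to first 0
Round 2: Cedarfen=13 Dunmere=18 Hollowpine=18 → close Dunmere (overflow 12)
  18÷2 = 9 each, +1 to first 0
Round 3: Cedarfen=22 Hollowpine=27 → close Cedarfen (overflow 16)
  22÷1 = 22 each, +1 to first 0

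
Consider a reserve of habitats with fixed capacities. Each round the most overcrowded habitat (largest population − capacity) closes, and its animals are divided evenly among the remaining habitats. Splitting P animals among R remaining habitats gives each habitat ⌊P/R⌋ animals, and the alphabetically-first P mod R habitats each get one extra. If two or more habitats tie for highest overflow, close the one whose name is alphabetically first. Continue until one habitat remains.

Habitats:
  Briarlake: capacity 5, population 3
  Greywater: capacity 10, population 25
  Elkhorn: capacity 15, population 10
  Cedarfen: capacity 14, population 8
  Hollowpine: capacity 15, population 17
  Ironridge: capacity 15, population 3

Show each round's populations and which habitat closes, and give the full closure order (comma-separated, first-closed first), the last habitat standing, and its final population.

Round 1: Briarlake=3 Cedarfen=8 Elkhorn=10 Greywater=25 Hollowpine=17 Ironridge=3 → close Greywater (overflow 15)
  25÷5 = 5 each, +1 to first 0
Round 2: Briarlake=8 Cedarfen=13 Elkhorn=15 Hollowpine=22 Ironridge=8 → close Hollowpine (overflow 7)
  22÷4 = 5 each, +1 to first 2
Round 3: Briarlake=14 Cedarfen=19 Elkhorn=20 Ironridge=13 → close Briarlake (overflow 9)
  14÷3 = 4 each, +1 to first 2
Round 4: Cedarfen=24 Elkhorn=25 Ironridge=17 → close Cedarfen (overflow 10)
  24÷2 = 12 each, +1 to first 0
Round 5: Elkhorn=37 Ironridge=29 → close Elkhorn (overflow 22)
  37÷1 = 37 each, +1 to first 0

Closure order: Greywater, Hollowpine, Briarlake, Cedarfen, Elkhorn
Last habitat: Ironridge with 66 animals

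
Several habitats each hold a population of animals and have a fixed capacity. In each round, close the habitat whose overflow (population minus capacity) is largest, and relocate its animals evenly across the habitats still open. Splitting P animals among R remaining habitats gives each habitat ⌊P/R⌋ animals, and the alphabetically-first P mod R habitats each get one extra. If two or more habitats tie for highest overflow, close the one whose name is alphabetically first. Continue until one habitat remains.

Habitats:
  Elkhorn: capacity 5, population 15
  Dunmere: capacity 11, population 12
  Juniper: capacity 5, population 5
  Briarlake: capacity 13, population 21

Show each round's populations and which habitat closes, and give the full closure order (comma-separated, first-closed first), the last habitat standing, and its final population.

Closure order: Elkhorn, Briarlake, Dunmere
Last habitat: Juniper with 53 animals

Round 1: Briarlake=21 Dunmere=12 Elkhorn=15 Juniper=5 → close Elkhorn (overflow 10)
  15÷3 = 5 each, +1 to first 0
Round 2: Briarlake=26 Dunmere=17 Juniper=10 → close Briarlake (overflow 13)
  26÷2 = 13 each, +1 to first 0
Round 3: Dunmere=30 Juniper=23 → close Dunmere (overflow 19)
  30÷1 = 30 each, +1 to first 0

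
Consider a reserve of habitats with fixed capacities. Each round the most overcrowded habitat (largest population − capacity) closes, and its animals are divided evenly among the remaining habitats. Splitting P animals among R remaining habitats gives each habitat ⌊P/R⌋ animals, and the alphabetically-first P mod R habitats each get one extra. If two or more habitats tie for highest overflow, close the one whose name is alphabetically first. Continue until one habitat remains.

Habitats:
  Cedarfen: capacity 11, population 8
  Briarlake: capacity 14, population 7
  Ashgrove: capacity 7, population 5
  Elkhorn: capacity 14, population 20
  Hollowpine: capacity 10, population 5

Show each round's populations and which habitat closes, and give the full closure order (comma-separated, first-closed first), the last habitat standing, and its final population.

Round 1: Ashgrove=5 Briarlake=7 Cedarfen=8 Elkhorn=20 Hollowpine=5 → close Elkhorn (overflow 6)
  20÷4 = 5 each, +1 to first 0
Round 2: Ashgrove=10 Briarlake=12 Cedarfen=13 Hollowpine=10 → close Ashgrove (overflow 3)
  10÷3 = 3 each, +1 to first 1
Round 3: Briarlake=16 Cedarfen=16 Hollowpine=13 → close Cedarfen (overflow 5)
  16÷2 = 8 each, +1 to first 0
Round 4: Briarlake=24 Hollowpine=21 → close Hollowpine (overflow 11)
  21÷1 = 21 each, +1 to first 0

Closure order: Elkhorn, Ashgrove, Cedarfen, Hollowpine
Last habitat: Briarlake with 45 animals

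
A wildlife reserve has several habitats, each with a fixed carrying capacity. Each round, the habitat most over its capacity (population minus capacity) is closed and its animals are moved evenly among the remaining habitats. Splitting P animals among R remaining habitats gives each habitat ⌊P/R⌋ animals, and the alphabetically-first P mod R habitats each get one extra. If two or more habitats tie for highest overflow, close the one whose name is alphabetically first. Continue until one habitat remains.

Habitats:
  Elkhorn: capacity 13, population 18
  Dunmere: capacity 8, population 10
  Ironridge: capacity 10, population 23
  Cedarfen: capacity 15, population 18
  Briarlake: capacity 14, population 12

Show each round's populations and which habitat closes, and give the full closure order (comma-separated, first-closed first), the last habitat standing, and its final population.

Round 1: Briarlake=12 Cedarfen=18 Dunmere=10 Elkhorn=18 Ironridge=23 → close Ironridge (overflow 13)
  23÷4 = 5 each, +1 to first 3
Round 2: Briarlake=18 Cedarfen=24 Dunmere=16 Elkhorn=23 → close Elkhorn (overflow 10)
  23÷3 = 7 each, +1 to first 2
Round 3: Briarlake=26 Cedarfen=32 Dunmere=23 → close Cedarfen (overflow 17)
  32÷2 = 16 each, +1 to first 0
Round 4: Briarlake=42 Dunmere=39 → close Dunmere (overflow 31)
  39÷1 = 39 each, +1 to first 0

Closure order: Ironridge, Elkhorn, Cedarfen, Dunmere
Last habitat: Briarlake with 81 animals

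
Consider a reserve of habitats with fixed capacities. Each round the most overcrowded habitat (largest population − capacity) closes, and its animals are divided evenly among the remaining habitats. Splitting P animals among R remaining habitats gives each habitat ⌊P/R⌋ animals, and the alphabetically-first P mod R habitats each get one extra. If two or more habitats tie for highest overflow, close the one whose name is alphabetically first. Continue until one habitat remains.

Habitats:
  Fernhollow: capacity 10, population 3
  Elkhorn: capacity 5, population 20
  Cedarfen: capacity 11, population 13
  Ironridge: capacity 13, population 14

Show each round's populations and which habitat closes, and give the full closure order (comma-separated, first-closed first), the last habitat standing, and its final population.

Closure order: Elkhorn, Cedarfen, Ironridge
Last habitat: Fernhollow with 50 animals

Round 1: Cedarfen=13 Elkhorn=20 Fernhollow=3 Ironridge=14 → close Elkhorn (overflow 15)
  20÷3 = 6 each, +1 to first 2
Round 2: Cedarfen=20 Fernhollow=10 Ironridge=20 → close Cedarfen (overflow 9)
  20÷2 = 10 each, +1 to first 0
Round 3: Fernhollow=20 Ironridge=30 → close Ironridge (overflow 17)
  30÷1 = 30 each, +1 to first 0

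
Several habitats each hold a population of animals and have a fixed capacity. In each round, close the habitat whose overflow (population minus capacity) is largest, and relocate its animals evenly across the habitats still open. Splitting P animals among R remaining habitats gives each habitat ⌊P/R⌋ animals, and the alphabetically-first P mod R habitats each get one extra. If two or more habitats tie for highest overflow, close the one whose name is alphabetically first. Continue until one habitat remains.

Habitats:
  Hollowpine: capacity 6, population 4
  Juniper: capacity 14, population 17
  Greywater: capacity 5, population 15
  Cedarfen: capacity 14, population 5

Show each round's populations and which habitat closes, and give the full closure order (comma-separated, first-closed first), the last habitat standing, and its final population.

Closure order: Greywater, Juniper, Hollowpine
Last habitat: Cedarfen with 41 animals

Round 1: Cedarfen=5 Greywater=15 Hollowpine=4 Juniper=17 → close Greywater (overflow 10)
  15÷3 = 5 each, +1 to first 0
Round 2: Cedarfen=10 Hollowpine=9 Juniper=22 → close Juniper (overflow 8)
  22÷2 = 11 each, +1 to first 0
Round 3: Cedarfen=21 Hollowpine=20 → close Hollowpine (overflow 14)
  20÷1 = 20 each, +1 to first 0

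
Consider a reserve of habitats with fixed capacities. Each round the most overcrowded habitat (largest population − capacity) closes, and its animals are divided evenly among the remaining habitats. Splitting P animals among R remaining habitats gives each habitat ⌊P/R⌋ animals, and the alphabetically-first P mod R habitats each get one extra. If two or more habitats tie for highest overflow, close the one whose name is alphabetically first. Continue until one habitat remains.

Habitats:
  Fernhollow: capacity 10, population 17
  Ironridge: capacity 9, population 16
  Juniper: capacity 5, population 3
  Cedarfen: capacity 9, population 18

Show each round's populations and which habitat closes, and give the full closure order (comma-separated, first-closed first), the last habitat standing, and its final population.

Round 1: Cedarfen=18 Fernhollow=17 Ironridge=16 Juniper=3 → close Cedarfen (overflow 9)
  18÷3 = 6 each, +1 to first 0
Round 2: Fernhollow=23 Ironridge=22 Juniper=9 → close Fernhollow (overflow 13)
  23÷2 = 11 each, +1 to first 1
Round 3: Ironridge=34 Juniper=20 → close Ironridge (overflow 25)
  34÷1 = 34 each, +1 to first 0

Closure order: Cedarfen, Fernhollow, Ironridge
Last habitat: Juniper with 54 animals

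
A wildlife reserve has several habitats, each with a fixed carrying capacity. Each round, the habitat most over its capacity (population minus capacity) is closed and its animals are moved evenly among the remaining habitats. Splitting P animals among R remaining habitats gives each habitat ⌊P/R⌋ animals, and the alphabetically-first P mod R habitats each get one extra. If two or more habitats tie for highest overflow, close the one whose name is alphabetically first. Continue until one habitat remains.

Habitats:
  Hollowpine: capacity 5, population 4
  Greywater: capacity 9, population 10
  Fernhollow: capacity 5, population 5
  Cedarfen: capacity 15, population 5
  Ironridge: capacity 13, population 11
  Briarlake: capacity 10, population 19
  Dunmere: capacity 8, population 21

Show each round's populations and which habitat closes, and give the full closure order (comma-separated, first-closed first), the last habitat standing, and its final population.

Closure order: Dunmere, Briarlake, Fernhollow, Greywater, Hollowpine, Ironridge
Last habitat: Cedarfen with 75 animals

Round 1: Briarlake=19 Cedarfen=5 Dunmere=21 Fernhollow=5 Greywater=10 Hollowpine=4 Ironridge=11 → close Dunmere (overflow 13)
  21÷6 = 3 each, +1 to first 3
Round 2: Briarlake=23 Cedarfen=9 Fernhollow=9 Greywater=13 Hollowpine=7 Ironridge=14 → close Briarlake (overflow 13)
  23÷5 = 4 each, +1 to first 3
Round 3: Cedarfen=14 Fernhollow=14 Greywater=18 Hollowpine=11 Ironridge=18 → close Fernhollow (overflow 9)
  14÷4 = 3 each, +1 to first 2
Round 4: Cedarfen=18 Greywater=22 Hollowpine=14 Ironridge=21 → close Greywater (overflow 13)
  22÷3 = 7 each, +1 to first 1
Round 5: Cedarfen=26 Hollowpine=21 Ironridge=28 → close Hollowpine (overflow 16)
  21÷2 = 10 each, +1 to first 1
Round 6: Cedarfen=37 Ironridge=38 → close Ironridge (overflow 25)
  38÷1 = 38 each, +1 to first 0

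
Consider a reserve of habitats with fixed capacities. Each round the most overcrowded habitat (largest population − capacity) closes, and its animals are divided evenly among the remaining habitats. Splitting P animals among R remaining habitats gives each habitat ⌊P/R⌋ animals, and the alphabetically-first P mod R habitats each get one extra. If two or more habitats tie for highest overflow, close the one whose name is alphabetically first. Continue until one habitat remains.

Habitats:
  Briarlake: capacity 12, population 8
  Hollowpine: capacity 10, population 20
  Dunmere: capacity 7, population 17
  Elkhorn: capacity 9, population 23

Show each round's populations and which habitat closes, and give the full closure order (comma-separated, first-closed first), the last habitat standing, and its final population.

Round 1: Briarlake=8 Dunmere=17 Elkhorn=23 Hollowpine=20 → close Elkhorn (overflow 14)
  23÷3 = 7 each, +1 to first 2
Round 2: Briarlake=16 Dunmere=25 Hollowpine=27 → close Dunmere (overflow 18)
  25÷2 = 12 each, +1 to first 1
Round 3: Briarlake=29 Hollowpine=39 → close Hollowpine (overflow 29)
  39÷1 = 39 each, +1 to first 0

Closure order: Elkhorn, Dunmere, Hollowpine
Last habitat: Briarlake with 68 animals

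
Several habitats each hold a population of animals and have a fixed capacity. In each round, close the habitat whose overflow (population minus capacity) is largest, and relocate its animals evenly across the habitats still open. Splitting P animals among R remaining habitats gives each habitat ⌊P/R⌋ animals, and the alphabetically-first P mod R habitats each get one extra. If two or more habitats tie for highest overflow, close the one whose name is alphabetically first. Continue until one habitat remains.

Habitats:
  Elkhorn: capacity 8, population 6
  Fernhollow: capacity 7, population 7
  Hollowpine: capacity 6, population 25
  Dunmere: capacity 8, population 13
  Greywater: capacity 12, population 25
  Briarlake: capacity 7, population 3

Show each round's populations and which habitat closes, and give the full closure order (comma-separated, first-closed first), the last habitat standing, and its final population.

Closure order: Hollowpine, Greywater, Dunmere, Fernhollow, Briarlake
Last habitat: Elkhorn with 79 animals

Round 1: Briarlake=3 Dunmere=13 Elkhorn=6 Fernhollow=7 Greywater=25 Hollowpine=25 → close Hollowpine (overflow 19)
  25÷5 = 5 each, +1 to first 0
Round 2: Briarlake=8 Dunmere=18 Elkhorn=11 Fernhollow=12 Greywater=30 → close Greywater (overflow 18)
  30÷4 = 7 each, +1 to first 2
Round 3: Briarlake=16 Dunmere=26 Elkhorn=18 Fernhollow=19 → close Dunmere (overflow 18)
  26÷3 = 8 each, +1 to first 2
Round 4: Briarlake=25 Elkhorn=27 Fernhollow=27 → close Fernhollow (overflow 20)
  27÷2 = 13 each, +1 to first 1
Round 5: Briarlake=39 Elkhorn=40 → close Briarlake (overflow 32)
  39÷1 = 39 each, +1 to first 0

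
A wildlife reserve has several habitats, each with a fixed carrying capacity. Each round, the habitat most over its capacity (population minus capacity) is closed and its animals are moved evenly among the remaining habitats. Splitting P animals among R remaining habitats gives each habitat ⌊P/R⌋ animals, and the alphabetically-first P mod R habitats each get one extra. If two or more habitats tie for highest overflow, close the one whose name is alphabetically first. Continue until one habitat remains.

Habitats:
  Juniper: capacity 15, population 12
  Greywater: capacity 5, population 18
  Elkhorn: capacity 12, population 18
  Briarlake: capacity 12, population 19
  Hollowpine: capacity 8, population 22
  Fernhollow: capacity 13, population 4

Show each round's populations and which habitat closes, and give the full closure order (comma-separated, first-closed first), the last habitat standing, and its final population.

Closure order: Hollowpine, Greywater, Briarlake, Elkhorn, Juniper
Last habitat: Fernhollow with 93 animals

Round 1: Briarlake=19 Elkhorn=18 Fernhollow=4 Greywater=18 Hollowpine=22 Juniper=12 → close Hollowpine (overflow 14)
  22÷5 = 4 each, +1 to first 2
Round 2: Briarlake=24 Elkhorn=23 Fernhollow=8 Greywater=22 Juniper=16 → close Greywater (overflow 17)
  22÷4 = 5 each, +1 to first 2
Round 3: Briarlake=30 Elkhorn=29 Fernhollow=13 Juniper=21 → close Briarlake (overflow 18)
  30÷3 = 10 each, +1 to first 0
Round 4: Elkhorn=39 Fernhollow=23 Juniper=31 → close Elkhorn (overflow 27)
  39÷2 = 19 each, +1 to first 1
Round 5: Fernhollow=43 Juniper=50 → close Juniper (overflow 35)
  50÷1 = 50 each, +1 to first 0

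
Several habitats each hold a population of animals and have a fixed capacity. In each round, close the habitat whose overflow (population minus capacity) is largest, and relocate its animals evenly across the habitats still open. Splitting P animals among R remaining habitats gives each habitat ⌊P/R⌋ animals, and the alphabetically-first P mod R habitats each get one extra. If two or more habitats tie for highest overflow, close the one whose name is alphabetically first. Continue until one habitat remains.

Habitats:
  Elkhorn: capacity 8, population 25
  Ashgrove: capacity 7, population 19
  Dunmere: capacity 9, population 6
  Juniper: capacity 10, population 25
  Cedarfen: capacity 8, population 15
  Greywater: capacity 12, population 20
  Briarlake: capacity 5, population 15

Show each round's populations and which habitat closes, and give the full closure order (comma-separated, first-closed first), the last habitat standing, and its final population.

Closure order: Elkhorn, Juniper, Ashgrove, Briarlake, Cedarfen, Greywater
Last habitat: Dunmere with 125 animals

Round 1: Ashgrove=19 Briarlake=15 Cedarfen=15 Dunmere=6 Elkhorn=25 Greywater=20 Juniper=25 → close Elkhorn (overflow 17)
  25÷6 = 4 each, +1 to first 1
Round 2: Ashgrove=24 Briarlake=19 Cedarfen=19 Dunmere=10 Greywater=24 Juniper=29 → close Juniper (overflow 19)
  29÷5 = 5 each, +1 to first 4
Round 3: Ashgrove=30 Briarlake=25 Cedarfen=25 Dunmere=16 Greywater=29 → close Ashgrove (overflow 23)
  30÷4 = 7 each, +1 to first 2
Round 4: Briarlake=33 Cedarfen=33 Dunmere=23 Greywater=36 → close Briarlake (overflow 28)
  33÷3 = 11 each, +1 to first 0
Round 5: Cedarfen=44 Dunmere=34 Greywater=47 → close Cedarfen (overflow 36)
  44÷2 = 22 each, +1 to first 0
Round 6: Dunmere=56 Greywater=69 → close Greywater (overflow 57)
  69÷1 = 69 each, +1 to first 0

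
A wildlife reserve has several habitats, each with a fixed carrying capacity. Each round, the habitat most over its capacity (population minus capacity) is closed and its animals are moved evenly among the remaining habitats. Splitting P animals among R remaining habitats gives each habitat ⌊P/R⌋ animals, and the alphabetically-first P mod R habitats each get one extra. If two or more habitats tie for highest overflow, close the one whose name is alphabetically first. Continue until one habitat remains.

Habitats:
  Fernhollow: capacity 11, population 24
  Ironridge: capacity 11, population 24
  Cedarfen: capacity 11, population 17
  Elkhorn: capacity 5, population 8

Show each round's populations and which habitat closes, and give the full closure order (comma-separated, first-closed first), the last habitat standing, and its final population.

Closure order: Fernhollow, Ironridge, Cedarfen
Last habitat: Elkhorn with 73 animals

Round 1: Cedarfen=17 Elkhorn=8 Fernhollow=24 Ironridge=24 → close Fernhollow (overflow 13)
  24÷3 = 8 each, +1 to first 0
Round 2: Cedarfen=25 Elkhorn=16 Ironridge=32 → close Ironridge (overflow 21)
  32÷2 = 16 each, +1 to first 0
Round 3: Cedarfen=41 Elkhorn=32 → close Cedarfen (overflow 30)
  41÷1 = 41 each, +1 to first 0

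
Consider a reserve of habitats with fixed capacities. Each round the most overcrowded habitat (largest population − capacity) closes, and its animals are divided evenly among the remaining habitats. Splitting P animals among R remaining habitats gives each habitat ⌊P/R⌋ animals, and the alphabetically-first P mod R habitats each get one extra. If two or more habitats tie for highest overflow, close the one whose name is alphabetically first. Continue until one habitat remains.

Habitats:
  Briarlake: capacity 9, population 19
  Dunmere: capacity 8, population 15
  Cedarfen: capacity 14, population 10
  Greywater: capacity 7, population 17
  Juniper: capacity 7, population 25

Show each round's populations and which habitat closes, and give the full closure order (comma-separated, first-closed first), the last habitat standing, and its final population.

Closure order: Juniper, Briarlake, Greywater, Dunmere
Last habitat: Cedarfen with 86 animals

Round 1: Briarlake=19 Cedarfen=10 Dunmere=15 Greywater=17 Juniper=25 → close Juniper (overflow 18)
  25÷4 = 6 each, +1 to first 1
Round 2: Briarlake=26 Cedarfen=16 Dunmere=21 Greywater=23 → close Briarlake (overflow 17)
  26÷3 = 8 each, +1 to first 2
Round 3: Cedarfen=25 Dunmere=30 Greywater=31 → close Greywater (overflow 24)
  31÷2 = 15 each, +1 to first 1
Round 4: Cedarfen=41 Dunmere=45 → close Dunmere (overflow 37)
  45÷1 = 45 each, +1 to first 0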